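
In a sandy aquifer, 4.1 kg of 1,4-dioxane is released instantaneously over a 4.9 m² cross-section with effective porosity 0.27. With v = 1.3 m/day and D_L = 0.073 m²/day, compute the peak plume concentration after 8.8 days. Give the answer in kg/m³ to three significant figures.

The peak of an instantaneous 1D plume sits at x = vt; there the Gaussian factor is 1 and C_max = M/(n_e·A·√(4πDt)), where n_e·A is the pore area the mass is dissolved in.
√(4πDt) = √(4π × 0.073 × 8.8) = 2.841 m, so C_max = 4.1/(0.27 × 4.9 × 2.841) = 1.09 kg/m³.

1.09 kg/m³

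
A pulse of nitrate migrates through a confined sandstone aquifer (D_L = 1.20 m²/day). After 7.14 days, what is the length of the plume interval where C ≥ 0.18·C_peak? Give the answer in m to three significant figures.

The plume is Gaussian with σ = √(2Dt) = √(2 × 1.20 × 7.14) = 4.140 m.
C/C_peak = exp(−Δx²/(2σ²)) = 0.18 ⇒ Δx = σ·√(−2 ln 0.18) = 4.140 × 1.852 = 7.667 m.
Width = 2Δx = 15.3 m.

15.3 m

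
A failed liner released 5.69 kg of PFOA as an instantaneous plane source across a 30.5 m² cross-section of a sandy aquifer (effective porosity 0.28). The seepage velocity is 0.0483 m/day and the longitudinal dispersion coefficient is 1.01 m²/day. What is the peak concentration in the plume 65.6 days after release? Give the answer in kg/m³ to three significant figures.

0.0231 kg/m³

The peak of an instantaneous 1D plume sits at x = vt; there the Gaussian factor is 1 and C_max = M/(n_e·A·√(4πDt)), where n_e·A is the pore area the mass is dissolved in.
√(4πDt) = √(4π × 1.01 × 65.6) = 28.85 m, so C_max = 5.69/(0.28 × 30.5 × 28.85) = 0.0231 kg/m³.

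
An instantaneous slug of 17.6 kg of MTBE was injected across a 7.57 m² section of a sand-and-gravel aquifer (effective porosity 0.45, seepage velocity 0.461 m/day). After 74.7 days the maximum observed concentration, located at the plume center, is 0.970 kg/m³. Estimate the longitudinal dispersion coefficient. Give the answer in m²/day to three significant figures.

0.0302 m²/day

At the plume center C_max = M/(n_e·A·√(4πDt)), so D = M²/(4πt·(n_e·A·C_max)²).
n_e·A·C_max = 0.45 × 7.57 × 0.970 = 3.304 kg/m.
D = 17.6²/(4π × 74.7 × 3.304²) = 0.0302 m²/day.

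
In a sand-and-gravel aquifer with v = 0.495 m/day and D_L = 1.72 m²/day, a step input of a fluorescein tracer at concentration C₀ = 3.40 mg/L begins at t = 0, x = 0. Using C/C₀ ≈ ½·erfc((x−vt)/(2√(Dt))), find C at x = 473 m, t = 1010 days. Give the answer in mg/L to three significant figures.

For a continuous step input, C/C₀ ≈ ½·erfc((x−vt)/(2√(Dt))).
vt = 0.495 × 1010 = 499.95 m and 2√(Dt) = 2√(1.72 × 1010) = 83.36 m.
Argument (x−vt)/(2√(Dt)) = (473 − 499.95)/83.36 = -0.3233; ½·erfc(-0.3233) = 0.6762.
C = 3.40 × 0.6762 = 2.30 mg/L.

2.30 mg/L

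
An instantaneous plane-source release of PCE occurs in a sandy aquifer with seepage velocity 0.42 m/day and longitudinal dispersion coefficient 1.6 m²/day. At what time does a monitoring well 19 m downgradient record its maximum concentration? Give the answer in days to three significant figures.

For the 1D instantaneous-source solution, setting ∂C/∂t = 0 at fixed x gives v²t² + 2Dt − x² = 0, so t = (√(D² + v²x²) − D)/v².
√(D² + v²x²) = √(1.6² + 0.42² × 19²) = 8.139; v² = 0.1764.
t = (8.139 − 1.6)/0.1764 = 37.1 days (vs. the pure-advection estimate x/v = 45.2 d).

37.1 days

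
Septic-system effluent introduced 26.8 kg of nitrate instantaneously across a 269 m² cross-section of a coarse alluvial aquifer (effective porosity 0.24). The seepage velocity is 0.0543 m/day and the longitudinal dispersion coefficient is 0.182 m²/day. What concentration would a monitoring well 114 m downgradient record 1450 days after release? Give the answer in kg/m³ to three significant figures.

For an instantaneous plane source, C(x,t) = M/(n_e·A·√(4πDt)) · exp(−(x−vt)²/(4Dt)), with n_e·A the pore (flow) area.
Plume center vt = 0.0543 × 1450 = 78.735 m, so the well at 114 m is 35.265 m downgradient of the peak.
√(4πDt) = 57.59 m, giving peak height M/(n_e·A·√(4πDt)) = 26.8/(0.24 × 269 × 57.59) = 0.007208 kg/m³.
(x−vt)²/(4Dt) = (35.265)²/(4 × 0.182 × 1450) = 1.178; exp(−1.178) = 0.3079.
C = 0.007208 × 0.3079 = 0.00222 kg/m³.

0.00222 kg/m³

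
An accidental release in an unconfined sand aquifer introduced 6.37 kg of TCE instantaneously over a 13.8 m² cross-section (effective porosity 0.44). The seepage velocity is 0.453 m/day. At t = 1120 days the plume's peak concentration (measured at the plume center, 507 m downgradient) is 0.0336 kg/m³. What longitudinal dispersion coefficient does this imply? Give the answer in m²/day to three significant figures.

0.0693 m²/day

At the plume center C_max = M/(n_e·A·√(4πDt)), so D = M²/(4πt·(n_e·A·C_max)²).
n_e·A·C_max = 0.44 × 13.8 × 0.0336 = 0.2040 kg/m.
D = 6.37²/(4π × 1120 × 0.2040²) = 0.0693 m²/day.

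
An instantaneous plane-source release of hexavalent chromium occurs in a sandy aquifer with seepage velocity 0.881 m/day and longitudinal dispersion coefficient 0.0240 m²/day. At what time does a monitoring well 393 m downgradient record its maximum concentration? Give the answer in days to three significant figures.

446 days

For the 1D instantaneous-source solution, setting ∂C/∂t = 0 at fixed x gives v²t² + 2Dt − x² = 0, so t = (√(D² + v²x²) − D)/v².
√(D² + v²x²) = √(0.0240² + 0.881² × 393²) = 346.2; v² = 0.776161.
t = (346.2 − 0.0240)/0.776161 = 446 days (vs. the pure-advection estimate x/v = 446 d).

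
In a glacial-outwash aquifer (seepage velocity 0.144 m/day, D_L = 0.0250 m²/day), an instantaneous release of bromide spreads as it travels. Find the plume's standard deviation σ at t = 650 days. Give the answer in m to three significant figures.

5.70 m

Dispersive spreading gives a Gaussian with σ² = 2Dt; advection only shifts the center.
σ = √(2 × 0.0250 × 650) = 5.70 m.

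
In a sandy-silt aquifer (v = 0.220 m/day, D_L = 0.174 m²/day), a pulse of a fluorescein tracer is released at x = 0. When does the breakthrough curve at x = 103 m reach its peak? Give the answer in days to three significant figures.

465 days

For the 1D instantaneous-source solution, setting ∂C/∂t = 0 at fixed x gives v²t² + 2Dt − x² = 0, so t = (√(D² + v²x²) − D)/v².
√(D² + v²x²) = √(0.174² + 0.220² × 103²) = 22.66; v² = 0.0484.
t = (22.66 − 0.174)/0.0484 = 465 days (vs. the pure-advection estimate x/v = 468 d).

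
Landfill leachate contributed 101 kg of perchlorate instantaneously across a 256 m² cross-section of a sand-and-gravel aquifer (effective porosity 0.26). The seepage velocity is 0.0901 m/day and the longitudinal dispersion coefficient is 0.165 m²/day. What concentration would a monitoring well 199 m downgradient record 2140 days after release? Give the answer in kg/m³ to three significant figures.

0.0222 kg/m³

For an instantaneous plane source, C(x,t) = M/(n_e·A·√(4πDt)) · exp(−(x−vt)²/(4Dt)), with n_e·A the pore (flow) area.
Plume center vt = 0.0901 × 2140 = 192.814 m, so the well at 199 m is 6.186 m downgradient of the peak.
√(4πDt) = 66.61 m, giving peak height M/(n_e·A·√(4πDt)) = 101/(0.26 × 256 × 66.61) = 0.02278 kg/m³.
(x−vt)²/(4Dt) = (6.186)²/(4 × 0.165 × 2140) = 0.02709; exp(−0.02709) = 0.9733.
C = 0.02278 × 0.9733 = 0.0222 kg/m³.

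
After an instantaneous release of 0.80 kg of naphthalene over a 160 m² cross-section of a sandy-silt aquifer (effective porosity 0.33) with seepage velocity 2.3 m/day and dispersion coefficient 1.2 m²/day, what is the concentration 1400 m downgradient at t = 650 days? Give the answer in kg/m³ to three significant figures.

For an instantaneous plane source, C(x,t) = M/(n_e·A·√(4πDt)) · exp(−(x−vt)²/(4Dt)), with n_e·A the pore (flow) area.
Plume center vt = 2.3 × 650 = 1495 m, so the well at 1400 m is 95 m upgradient of the peak.
√(4πDt) = 99.00 m, giving peak height M/(n_e·A·√(4πDt)) = 0.80/(0.33 × 160 × 99.00) = 0.0001530 kg/m³.
(x−vt)²/(4Dt) = (-95)²/(4 × 1.2 × 650) = 2.893; exp(−2.893) = 0.05541.
C = 0.0001530 × 0.05541 = 8.48e-06 kg/m³.

8.48e-06 kg/m³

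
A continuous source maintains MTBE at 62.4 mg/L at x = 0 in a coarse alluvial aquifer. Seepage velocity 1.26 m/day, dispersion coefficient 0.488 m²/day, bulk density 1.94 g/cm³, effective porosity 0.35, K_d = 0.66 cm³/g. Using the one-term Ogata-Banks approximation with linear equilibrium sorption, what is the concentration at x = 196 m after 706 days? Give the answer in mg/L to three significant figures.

Retardation factor R = 1 + ρ_b·K_d/n = 1 + 1.94 × 0.66/0.35 = 4.658.
Sorption retards both mechanisms: v_R = v/R = 0.2705 m/day, D_R = D/R = 0.1048 m²/day.
v_R·t = 0.2705 × 706 = 190.973 m; 2√(D_R t) = 17.20 m; argument = (196 − 190.973)/17.20 = 0.2923.
C = C₀ × ½·erfc(0.2923) = 62.4 × 0.3397 = 21.2 mg/L.

21.2 mg/L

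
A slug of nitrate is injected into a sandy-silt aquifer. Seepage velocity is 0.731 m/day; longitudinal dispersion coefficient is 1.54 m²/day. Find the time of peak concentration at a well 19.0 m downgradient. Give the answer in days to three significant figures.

For the 1D instantaneous-source solution, setting ∂C/∂t = 0 at fixed x gives v²t² + 2Dt − x² = 0, so t = (√(D² + v²x²) − D)/v².
√(D² + v²x²) = √(1.54² + 0.731² × 19.0²) = 13.97; v² = 0.534361.
t = (13.97 − 1.54)/0.534361 = 23.3 days (vs. the pure-advection estimate x/v = 26.0 d).

23.3 days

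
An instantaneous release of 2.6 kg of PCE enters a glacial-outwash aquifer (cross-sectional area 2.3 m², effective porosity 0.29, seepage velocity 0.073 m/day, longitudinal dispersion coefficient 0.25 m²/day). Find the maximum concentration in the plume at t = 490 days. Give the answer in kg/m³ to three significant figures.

0.0994 kg/m³

The peak of an instantaneous 1D plume sits at x = vt; there the Gaussian factor is 1 and C_max = M/(n_e·A·√(4πDt)), where n_e·A is the pore area the mass is dissolved in.
√(4πDt) = √(4π × 0.25 × 490) = 39.23 m, so C_max = 2.6/(0.29 × 2.3 × 39.23) = 0.0994 kg/m³.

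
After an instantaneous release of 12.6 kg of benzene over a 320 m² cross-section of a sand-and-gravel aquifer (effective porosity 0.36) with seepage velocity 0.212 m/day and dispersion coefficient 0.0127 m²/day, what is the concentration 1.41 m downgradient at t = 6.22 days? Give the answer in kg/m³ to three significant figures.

For an instantaneous plane source, C(x,t) = M/(n_e·A·√(4πDt)) · exp(−(x−vt)²/(4Dt)), with n_e·A the pore (flow) area.
Plume center vt = 0.212 × 6.22 = 1.31864 m, so the well at 1.41 m is 0.09136 m downgradient of the peak.
√(4πDt) = 0.9963 m, giving peak height M/(n_e·A·√(4πDt)) = 12.6/(0.36 × 320 × 0.9963) = 0.1098 kg/m³.
(x−vt)²/(4Dt) = (0.09136)²/(4 × 0.0127 × 6.22) = 0.02642; exp(−0.02642) = 0.9739.
C = 0.1098 × 0.9739 = 0.107 kg/m³.

0.107 kg/m³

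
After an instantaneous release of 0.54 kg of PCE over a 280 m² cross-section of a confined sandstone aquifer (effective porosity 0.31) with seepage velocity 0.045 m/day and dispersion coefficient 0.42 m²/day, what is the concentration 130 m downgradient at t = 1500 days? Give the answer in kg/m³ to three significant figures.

1.48e-05 kg/m³

For an instantaneous plane source, C(x,t) = M/(n_e·A·√(4πDt)) · exp(−(x−vt)²/(4Dt)), with n_e·A the pore (flow) area.
Plume center vt = 0.045 × 1500 = 67.5 m, so the well at 130 m is 62.5 m downgradient of the peak.
√(4πDt) = 88.98 m, giving peak height M/(n_e·A·√(4πDt)) = 0.54/(0.31 × 280 × 88.98) = 6.992e-05 kg/m³.
(x−vt)²/(4Dt) = (62.5)²/(4 × 0.42 × 1500) = 1.550; exp(−1.550) = 0.2122.
C = 6.992e-05 × 0.2122 = 1.48e-05 kg/m³.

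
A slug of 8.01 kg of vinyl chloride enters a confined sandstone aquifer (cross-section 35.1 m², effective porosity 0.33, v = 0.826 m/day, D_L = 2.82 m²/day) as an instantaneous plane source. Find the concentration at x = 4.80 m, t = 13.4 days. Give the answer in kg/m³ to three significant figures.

For an instantaneous plane source, C(x,t) = M/(n_e·A·√(4πDt)) · exp(−(x−vt)²/(4Dt)), with n_e·A the pore (flow) area.
Plume center vt = 0.826 × 13.4 = 11.0684 m, so the well at 4.80 m is 6.2684 m upgradient of the peak.
√(4πDt) = 21.79 m, giving peak height M/(n_e·A·√(4πDt)) = 8.01/(0.33 × 35.1 × 21.79) = 0.03174 kg/m³.
(x−vt)²/(4Dt) = (-6.2684)²/(4 × 2.82 × 13.4) = 0.2600; exp(−0.2600) = 0.7711.
C = 0.03174 × 0.7711 = 0.0245 kg/m³.

0.0245 kg/m³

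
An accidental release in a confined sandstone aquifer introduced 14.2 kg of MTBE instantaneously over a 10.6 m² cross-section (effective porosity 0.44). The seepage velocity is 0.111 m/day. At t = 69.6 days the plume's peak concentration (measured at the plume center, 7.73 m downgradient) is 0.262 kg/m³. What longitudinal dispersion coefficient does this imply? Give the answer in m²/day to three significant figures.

At the plume center C_max = M/(n_e·A·√(4πDt)), so D = M²/(4πt·(n_e·A·C_max)²).
n_e·A·C_max = 0.44 × 10.6 × 0.262 = 1.222 kg/m.
D = 14.2²/(4π × 69.6 × 1.222²) = 0.154 m²/day.

0.154 m²/day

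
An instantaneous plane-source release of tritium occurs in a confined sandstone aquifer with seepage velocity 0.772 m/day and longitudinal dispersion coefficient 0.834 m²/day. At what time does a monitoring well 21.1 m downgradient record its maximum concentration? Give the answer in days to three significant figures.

26.0 days

For the 1D instantaneous-source solution, setting ∂C/∂t = 0 at fixed x gives v²t² + 2Dt − x² = 0, so t = (√(D² + v²x²) − D)/v².
√(D² + v²x²) = √(0.834² + 0.772² × 21.1²) = 16.31; v² = 0.595984.
t = (16.31 − 0.834)/0.595984 = 26.0 days (vs. the pure-advection estimate x/v = 27.3 d).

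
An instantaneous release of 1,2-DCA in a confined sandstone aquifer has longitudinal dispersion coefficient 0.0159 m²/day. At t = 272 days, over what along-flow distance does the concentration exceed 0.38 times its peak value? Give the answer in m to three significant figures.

The plume is Gaussian with σ = √(2Dt) = √(2 × 0.0159 × 272) = 2.941 m.
C/C_peak = exp(−Δx²/(2σ²)) = 0.38 ⇒ Δx = σ·√(−2 ln 0.38) = 2.941 × 1.391 = 4.091 m.
Width = 2Δx = 8.18 m.

8.18 m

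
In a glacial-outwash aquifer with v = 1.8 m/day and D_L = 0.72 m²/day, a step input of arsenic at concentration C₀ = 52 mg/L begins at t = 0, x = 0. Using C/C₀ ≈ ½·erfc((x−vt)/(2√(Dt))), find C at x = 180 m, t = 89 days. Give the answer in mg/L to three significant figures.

2.09 mg/L

For a continuous step input, C/C₀ ≈ ½·erfc((x−vt)/(2√(Dt))).
vt = 1.8 × 89 = 160.2 m and 2√(Dt) = 2√(0.72 × 89) = 16.01 m.
Argument (x−vt)/(2√(Dt)) = (180 − 160.2)/16.01 = 1.237; ½·erfc(1.237) = 0.04011.
C = 52 × 0.04011 = 2.09 mg/L.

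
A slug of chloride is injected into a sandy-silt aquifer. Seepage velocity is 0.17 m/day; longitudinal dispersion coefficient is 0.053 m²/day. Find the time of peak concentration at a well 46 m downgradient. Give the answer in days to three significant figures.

269 days

For the 1D instantaneous-source solution, setting ∂C/∂t = 0 at fixed x gives v²t² + 2Dt − x² = 0, so t = (√(D² + v²x²) − D)/v².
√(D² + v²x²) = √(0.053² + 0.17² × 46²) = 7.820; v² = 0.0289.
t = (7.820 − 0.053)/0.0289 = 269 days (vs. the pure-advection estimate x/v = 271 d).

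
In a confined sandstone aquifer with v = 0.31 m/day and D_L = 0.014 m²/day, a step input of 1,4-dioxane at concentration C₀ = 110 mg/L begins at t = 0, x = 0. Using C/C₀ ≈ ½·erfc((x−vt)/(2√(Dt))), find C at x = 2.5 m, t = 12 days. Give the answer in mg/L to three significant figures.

For a continuous step input, C/C₀ ≈ ½·erfc((x−vt)/(2√(Dt))).
vt = 0.31 × 12 = 3.72 m and 2√(Dt) = 2√(0.014 × 12) = 0.8198 m.
Argument (x−vt)/(2√(Dt)) = (2.5 − 3.72)/0.8198 = -1.488; ½·erfc(-1.488) = 0.9823.
C = 110 × 0.9823 = 108 mg/L.

108 mg/L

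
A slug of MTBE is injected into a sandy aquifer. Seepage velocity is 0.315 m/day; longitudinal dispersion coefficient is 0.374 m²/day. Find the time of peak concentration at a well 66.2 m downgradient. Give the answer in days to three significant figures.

For the 1D instantaneous-source solution, setting ∂C/∂t = 0 at fixed x gives v²t² + 2Dt − x² = 0, so t = (√(D² + v²x²) − D)/v².
√(D² + v²x²) = √(0.374² + 0.315² × 66.2²) = 20.86; v² = 0.099225.
t = (20.86 − 0.374)/0.099225 = 206 days (vs. the pure-advection estimate x/v = 210 d).

206 days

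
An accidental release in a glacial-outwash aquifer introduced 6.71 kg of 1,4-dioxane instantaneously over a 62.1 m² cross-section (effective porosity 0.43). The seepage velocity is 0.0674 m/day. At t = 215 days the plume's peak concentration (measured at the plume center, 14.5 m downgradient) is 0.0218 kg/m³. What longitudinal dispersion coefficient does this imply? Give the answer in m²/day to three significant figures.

At the plume center C_max = M/(n_e·A·√(4πDt)), so D = M²/(4πt·(n_e·A·C_max)²).
n_e·A·C_max = 0.43 × 62.1 × 0.0218 = 0.5821 kg/m.
D = 6.71²/(4π × 215 × 0.5821²) = 0.0492 m²/day.

0.0492 m²/day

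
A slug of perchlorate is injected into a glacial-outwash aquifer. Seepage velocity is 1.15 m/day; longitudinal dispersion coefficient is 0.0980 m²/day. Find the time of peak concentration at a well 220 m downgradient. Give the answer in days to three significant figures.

191 days

For the 1D instantaneous-source solution, setting ∂C/∂t = 0 at fixed x gives v²t² + 2Dt − x² = 0, so t = (√(D² + v²x²) − D)/v².
√(D² + v²x²) = √(0.0980² + 1.15² × 220²) = 253.0; v² = 1.3225.
t = (253.0 − 0.0980)/1.3225 = 191 days (vs. the pure-advection estimate x/v = 191 d).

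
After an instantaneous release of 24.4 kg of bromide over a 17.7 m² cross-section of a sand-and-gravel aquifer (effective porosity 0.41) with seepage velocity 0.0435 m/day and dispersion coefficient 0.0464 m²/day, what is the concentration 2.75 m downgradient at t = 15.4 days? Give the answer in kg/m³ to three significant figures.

0.247 kg/m³

For an instantaneous plane source, C(x,t) = M/(n_e·A·√(4πDt)) · exp(−(x−vt)²/(4Dt)), with n_e·A the pore (flow) area.
Plume center vt = 0.0435 × 15.4 = 0.6699 m, so the well at 2.75 m is 2.0801 m downgradient of the peak.
√(4πDt) = 2.997 m, giving peak height M/(n_e·A·√(4πDt)) = 24.4/(0.41 × 17.7 × 2.997) = 1.122 kg/m³.
(x−vt)²/(4Dt) = (2.0801)²/(4 × 0.0464 × 15.4) = 1.514; exp(−1.514) = 0.2200.
C = 1.122 × 0.2200 = 0.247 kg/m³.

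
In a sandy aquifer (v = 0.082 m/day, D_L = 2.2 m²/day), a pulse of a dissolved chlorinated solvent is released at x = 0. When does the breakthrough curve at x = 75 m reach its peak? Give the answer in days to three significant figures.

644 days

For the 1D instantaneous-source solution, setting ∂C/∂t = 0 at fixed x gives v²t² + 2Dt − x² = 0, so t = (√(D² + v²x²) − D)/v².
√(D² + v²x²) = √(2.2² + 0.082² × 75²) = 6.532; v² = 0.006724.
t = (6.532 − 2.2)/0.006724 = 644 days (vs. the pure-advection estimate x/v = 915 d).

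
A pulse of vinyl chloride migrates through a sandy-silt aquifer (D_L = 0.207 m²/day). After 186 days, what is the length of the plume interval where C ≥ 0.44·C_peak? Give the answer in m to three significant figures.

22.5 m

The plume is Gaussian with σ = √(2Dt) = √(2 × 0.207 × 186) = 8.775 m.
C/C_peak = exp(−Δx²/(2σ²)) = 0.44 ⇒ Δx = σ·√(−2 ln 0.44) = 8.775 × 1.281 = 11.24 m.
Width = 2Δx = 22.5 m.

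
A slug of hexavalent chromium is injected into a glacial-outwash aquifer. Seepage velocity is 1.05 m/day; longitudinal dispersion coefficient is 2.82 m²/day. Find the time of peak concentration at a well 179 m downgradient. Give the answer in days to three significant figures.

168 days

For the 1D instantaneous-source solution, setting ∂C/∂t = 0 at fixed x gives v²t² + 2Dt − x² = 0, so t = (√(D² + v²x²) − D)/v².
√(D² + v²x²) = √(2.82² + 1.05² × 179²) = 188.0; v² = 1.1025.
t = (188.0 − 2.82)/1.1025 = 168 days (vs. the pure-advection estimate x/v = 170 d).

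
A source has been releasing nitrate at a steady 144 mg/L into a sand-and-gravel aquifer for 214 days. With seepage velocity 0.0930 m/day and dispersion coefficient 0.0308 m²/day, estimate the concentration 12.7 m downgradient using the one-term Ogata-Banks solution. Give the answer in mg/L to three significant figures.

141 mg/L

For a continuous step input, C/C₀ ≈ ½·erfc((x−vt)/(2√(Dt))).
vt = 0.0930 × 214 = 19.902 m and 2√(Dt) = 2√(0.0308 × 214) = 5.135 m.
Argument (x−vt)/(2√(Dt)) = (12.7 − 19.902)/5.135 = -1.403; ½·erfc(-1.403) = 0.9764.
C = 144 × 0.9764 = 141 mg/L.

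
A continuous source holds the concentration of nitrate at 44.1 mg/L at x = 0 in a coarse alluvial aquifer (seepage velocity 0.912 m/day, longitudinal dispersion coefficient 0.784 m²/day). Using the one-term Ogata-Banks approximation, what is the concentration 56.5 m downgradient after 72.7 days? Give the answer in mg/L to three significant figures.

36.2 mg/L

For a continuous step input, C/C₀ ≈ ½·erfc((x−vt)/(2√(Dt))).
vt = 0.912 × 72.7 = 66.3024 m and 2√(Dt) = 2√(0.784 × 72.7) = 15.10 m.
Argument (x−vt)/(2√(Dt)) = (56.5 − 66.3024)/15.10 = -0.6492; ½·erfc(-0.6492) = 0.8207.
C = 44.1 × 0.8207 = 36.2 mg/L.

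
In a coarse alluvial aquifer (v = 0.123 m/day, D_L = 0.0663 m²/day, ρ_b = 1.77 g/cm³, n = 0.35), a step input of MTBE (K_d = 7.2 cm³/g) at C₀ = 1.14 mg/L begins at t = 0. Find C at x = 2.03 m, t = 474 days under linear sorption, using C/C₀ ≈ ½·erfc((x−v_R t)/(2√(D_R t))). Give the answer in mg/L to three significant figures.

0.408 mg/L

Retardation factor R = 1 + ρ_b·K_d/n = 1 + 1.77 × 7.2/0.35 = 37.41.
Sorption retards both mechanisms: v_R = v/R = 0.003288 m/day, D_R = D/R = 0.001772 m²/day.
v_R·t = 0.003288 × 474 = 1.558512 m; 2√(D_R t) = 1.833 m; argument = (2.03 − 1.558512)/1.833 = 0.2572.
C = C₀ × ½·erfc(0.2572) = 1.14 × 0.3580 = 0.408 mg/L.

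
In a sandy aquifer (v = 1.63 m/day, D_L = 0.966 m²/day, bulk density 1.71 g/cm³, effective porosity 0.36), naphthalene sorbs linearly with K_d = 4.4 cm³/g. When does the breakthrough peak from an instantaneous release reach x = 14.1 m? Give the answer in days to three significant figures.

Retardation factor R = 1 + ρ_b·K_d/n = 1 + 1.71 × 4.4/0.36 = 21.90.
Sorption retards both mechanisms: v_R = v/R = 0.07443 m/day, D_R = D/R = 0.04411 m²/day.
Peak time from v_R²t² + 2D_R t − x² = 0: t = (√(D_R² + v_R²x²) − D_R)/v_R².
√(D_R² + v_R²x²) = √(0.04411² + 0.07443² × 14.1²) = 1.050; v_R² = 0.005540.
t = (1.050 − 0.04411)/0.005540 = 182 days.

182 days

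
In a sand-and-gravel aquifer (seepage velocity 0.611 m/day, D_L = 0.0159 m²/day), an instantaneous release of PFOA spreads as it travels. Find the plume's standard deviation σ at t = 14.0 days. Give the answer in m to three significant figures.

0.667 m

Dispersive spreading gives a Gaussian with σ² = 2Dt; advection only shifts the center.
σ = √(2 × 0.0159 × 14.0) = 0.667 m.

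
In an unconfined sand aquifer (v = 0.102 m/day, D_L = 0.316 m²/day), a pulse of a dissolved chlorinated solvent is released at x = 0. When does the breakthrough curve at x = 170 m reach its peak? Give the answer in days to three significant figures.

For the 1D instantaneous-source solution, setting ∂C/∂t = 0 at fixed x gives v²t² + 2Dt − x² = 0, so t = (√(D² + v²x²) − D)/v².
√(D² + v²x²) = √(0.316² + 0.102² × 170²) = 17.34; v² = 0.010404.
t = (17.34 − 0.316)/0.010404 = 1640 days (vs. the pure-advection estimate x/v = 1670 d).

1640 days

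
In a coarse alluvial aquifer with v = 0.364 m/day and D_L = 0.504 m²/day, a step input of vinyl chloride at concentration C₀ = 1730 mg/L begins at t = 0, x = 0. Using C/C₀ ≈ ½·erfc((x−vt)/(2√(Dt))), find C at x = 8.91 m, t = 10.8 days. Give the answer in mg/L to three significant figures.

For a continuous step input, C/C₀ ≈ ½·erfc((x−vt)/(2√(Dt))).
vt = 0.364 × 10.8 = 3.9312 m and 2√(Dt) = 2√(0.504 × 10.8) = 4.666 m.
Argument (x−vt)/(2√(Dt)) = (8.91 − 3.9312)/4.666 = 1.067; ½·erfc(1.067) = 0.06565.
C = 1730 × 0.06565 = 114 mg/L.

114 mg/L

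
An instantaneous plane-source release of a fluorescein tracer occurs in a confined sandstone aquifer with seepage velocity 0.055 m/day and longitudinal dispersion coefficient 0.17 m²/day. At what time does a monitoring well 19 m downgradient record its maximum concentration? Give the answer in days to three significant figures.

For the 1D instantaneous-source solution, setting ∂C/∂t = 0 at fixed x gives v²t² + 2Dt − x² = 0, so t = (√(D² + v²x²) − D)/v².
√(D² + v²x²) = √(0.17² + 0.055² × 19²) = 1.059; v² = 0.003025.
t = (1.059 − 0.17)/0.003025 = 294 days (vs. the pure-advection estimate x/v = 345 d).

294 days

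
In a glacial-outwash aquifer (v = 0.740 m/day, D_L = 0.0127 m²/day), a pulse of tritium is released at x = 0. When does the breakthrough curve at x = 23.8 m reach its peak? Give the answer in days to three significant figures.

For the 1D instantaneous-source solution, setting ∂C/∂t = 0 at fixed x gives v²t² + 2Dt − x² = 0, so t = (√(D² + v²x²) − D)/v².
√(D² + v²x²) = √(0.0127² + 0.740² × 23.8²) = 17.61; v² = 0.5476.
t = (17.61 − 0.0127)/0.5476 = 32.1 days (vs. the pure-advection estimate x/v = 32.2 d).

32.1 days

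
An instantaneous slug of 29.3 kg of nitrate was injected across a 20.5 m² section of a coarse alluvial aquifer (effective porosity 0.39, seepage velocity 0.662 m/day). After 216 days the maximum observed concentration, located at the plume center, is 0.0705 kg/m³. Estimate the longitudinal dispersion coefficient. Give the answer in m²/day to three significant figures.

At the plume center C_max = M/(n_e·A·√(4πDt)), so D = M²/(4πt·(n_e·A·C_max)²).
n_e·A·C_max = 0.39 × 20.5 × 0.0705 = 0.5636 kg/m.
D = 29.3²/(4π × 216 × 0.5636²) = 0.996 m²/day.

0.996 m²/day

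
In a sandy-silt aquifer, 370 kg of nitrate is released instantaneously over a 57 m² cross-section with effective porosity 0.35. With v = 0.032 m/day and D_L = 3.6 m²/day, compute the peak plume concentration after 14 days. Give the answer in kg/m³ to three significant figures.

The peak of an instantaneous 1D plume sits at x = vt; there the Gaussian factor is 1 and C_max = M/(n_e·A·√(4πDt)), where n_e·A is the pore area the mass is dissolved in.
√(4πDt) = √(4π × 3.6 × 14) = 25.17 m, so C_max = 370/(0.35 × 57 × 25.17) = 0.737 kg/m³.

0.737 kg/m³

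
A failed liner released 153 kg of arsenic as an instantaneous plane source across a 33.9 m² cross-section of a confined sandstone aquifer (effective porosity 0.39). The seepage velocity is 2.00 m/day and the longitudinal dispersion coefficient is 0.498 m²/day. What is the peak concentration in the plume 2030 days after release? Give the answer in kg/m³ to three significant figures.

The peak of an instantaneous 1D plume sits at x = vt; there the Gaussian factor is 1 and C_max = M/(n_e·A·√(4πDt)), where n_e·A is the pore area the mass is dissolved in.
√(4πDt) = √(4π × 0.498 × 2030) = 112.7 m, so C_max = 153/(0.39 × 33.9 × 112.7) = 0.103 kg/m³.

0.103 kg/m³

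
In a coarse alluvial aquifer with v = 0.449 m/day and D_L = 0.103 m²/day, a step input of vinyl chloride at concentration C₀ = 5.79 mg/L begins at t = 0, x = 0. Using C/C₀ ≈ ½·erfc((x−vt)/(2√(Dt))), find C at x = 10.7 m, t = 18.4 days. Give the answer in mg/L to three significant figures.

For a continuous step input, C/C₀ ≈ ½·erfc((x−vt)/(2√(Dt))).
vt = 0.449 × 18.4 = 8.2616 m and 2√(Dt) = 2√(0.103 × 18.4) = 2.753 m.
Argument (x−vt)/(2√(Dt)) = (10.7 − 8.2616)/2.753 = 0.8857; ½·erfc(0.8857) = 0.1052.
C = 5.79 × 0.1052 = 0.609 mg/L.

0.609 mg/L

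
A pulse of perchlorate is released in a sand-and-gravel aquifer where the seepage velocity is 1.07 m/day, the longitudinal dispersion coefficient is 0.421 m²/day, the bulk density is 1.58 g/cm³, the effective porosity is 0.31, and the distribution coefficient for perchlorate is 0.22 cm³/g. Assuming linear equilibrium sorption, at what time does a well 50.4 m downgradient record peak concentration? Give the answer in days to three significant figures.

99.1 days

Retardation factor R = 1 + ρ_b·K_d/n = 1 + 1.58 × 0.22/0.31 = 2.121.
Sorption retards both mechanisms: v_R = v/R = 0.5045 m/day, D_R = D/R = 0.1985 m²/day.
Peak time from v_R²t² + 2D_R t − x² = 0: t = (√(D_R² + v_R²x²) − D_R)/v_R².
√(D_R² + v_R²x²) = √(0.1985² + 0.5045² × 50.4²) = 25.43; v_R² = 0.2545.
t = (25.43 − 0.1985)/0.2545 = 99.1 days.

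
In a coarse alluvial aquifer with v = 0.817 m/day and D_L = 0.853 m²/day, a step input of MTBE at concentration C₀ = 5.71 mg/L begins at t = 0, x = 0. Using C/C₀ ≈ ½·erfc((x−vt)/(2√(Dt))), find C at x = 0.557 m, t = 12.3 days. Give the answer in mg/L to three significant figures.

5.60 mg/L

For a continuous step input, C/C₀ ≈ ½·erfc((x−vt)/(2√(Dt))).
vt = 0.817 × 12.3 = 10.0491 m and 2√(Dt) = 2√(0.853 × 12.3) = 6.478 m.
Argument (x−vt)/(2√(Dt)) = (0.557 − 10.0491)/6.478 = -1.465; ½·erfc(-1.465) = 0.9809.
C = 5.71 × 0.9809 = 5.60 mg/L.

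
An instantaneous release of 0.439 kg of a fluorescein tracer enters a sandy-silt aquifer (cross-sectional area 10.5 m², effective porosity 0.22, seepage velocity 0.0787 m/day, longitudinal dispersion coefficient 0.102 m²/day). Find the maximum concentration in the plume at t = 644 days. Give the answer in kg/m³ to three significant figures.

The peak of an instantaneous 1D plume sits at x = vt; there the Gaussian factor is 1 and C_max = M/(n_e·A·√(4πDt)), where n_e·A is the pore area the mass is dissolved in.
√(4πDt) = √(4π × 0.102 × 644) = 28.73 m, so C_max = 0.439/(0.22 × 10.5 × 28.73) = 0.00661 kg/m³.

0.00661 kg/m³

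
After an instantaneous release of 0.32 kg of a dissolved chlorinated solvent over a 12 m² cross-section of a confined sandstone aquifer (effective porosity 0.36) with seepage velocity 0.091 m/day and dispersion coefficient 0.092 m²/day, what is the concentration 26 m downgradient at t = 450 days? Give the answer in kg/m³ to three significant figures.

For an instantaneous plane source, C(x,t) = M/(n_e·A·√(4πDt)) · exp(−(x−vt)²/(4Dt)), with n_e·A the pore (flow) area.
Plume center vt = 0.091 × 450 = 40.95 m, so the well at 26 m is 14.95 m upgradient of the peak.
√(4πDt) = 22.81 m, giving peak height M/(n_e·A·√(4πDt)) = 0.32/(0.36 × 12 × 22.81) = 0.003247 kg/m³.
(x−vt)²/(4Dt) = (-14.95)²/(4 × 0.092 × 450) = 1.350; exp(−1.350) = 0.2592.
C = 0.003247 × 0.2592 = 0.000842 kg/m³.

0.000842 kg/m³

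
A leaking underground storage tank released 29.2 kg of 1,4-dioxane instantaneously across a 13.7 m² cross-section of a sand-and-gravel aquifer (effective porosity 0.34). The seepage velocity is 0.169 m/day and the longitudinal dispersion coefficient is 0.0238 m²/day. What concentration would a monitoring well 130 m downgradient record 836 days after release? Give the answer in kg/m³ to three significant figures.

0.0801 kg/m³

For an instantaneous plane source, C(x,t) = M/(n_e·A·√(4πDt)) · exp(−(x−vt)²/(4Dt)), with n_e·A the pore (flow) area.
Plume center vt = 0.169 × 836 = 141.284 m, so the well at 130 m is 11.284 m upgradient of the peak.
√(4πDt) = 15.81 m, giving peak height M/(n_e·A·√(4πDt)) = 29.2/(0.34 × 13.7 × 15.81) = 0.3965 kg/m³.
(x−vt)²/(4Dt) = (-11.284)²/(4 × 0.0238 × 836) = 1.600; exp(−1.600) = 0.2019.
C = 0.3965 × 0.2019 = 0.0801 kg/m³.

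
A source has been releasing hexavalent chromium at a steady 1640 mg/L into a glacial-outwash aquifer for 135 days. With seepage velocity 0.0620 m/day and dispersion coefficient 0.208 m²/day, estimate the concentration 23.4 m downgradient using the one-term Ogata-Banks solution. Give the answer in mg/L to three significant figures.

36.8 mg/L

For a continuous step input, C/C₀ ≈ ½·erfc((x−vt)/(2√(Dt))).
vt = 0.0620 × 135 = 8.37 m and 2√(Dt) = 2√(0.208 × 135) = 10.60 m.
Argument (x−vt)/(2√(Dt)) = (23.4 − 8.37)/10.60 = 1.418; ½·erfc(1.418) = 0.02246.
C = 1640 × 0.02246 = 36.8 mg/L.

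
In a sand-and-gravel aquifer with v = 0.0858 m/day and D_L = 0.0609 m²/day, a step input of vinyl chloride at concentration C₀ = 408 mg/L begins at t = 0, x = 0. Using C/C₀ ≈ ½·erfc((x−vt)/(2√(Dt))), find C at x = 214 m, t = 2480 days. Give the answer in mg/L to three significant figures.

193 mg/L

For a continuous step input, C/C₀ ≈ ½·erfc((x−vt)/(2√(Dt))).
vt = 0.0858 × 2480 = 212.784 m and 2√(Dt) = 2√(0.0609 × 2480) = 24.58 m.
Argument (x−vt)/(2√(Dt)) = (214 − 212.784)/24.58 = 0.04947; ½·erfc(0.04947) = 0.4721.
C = 408 × 0.4721 = 193 mg/L.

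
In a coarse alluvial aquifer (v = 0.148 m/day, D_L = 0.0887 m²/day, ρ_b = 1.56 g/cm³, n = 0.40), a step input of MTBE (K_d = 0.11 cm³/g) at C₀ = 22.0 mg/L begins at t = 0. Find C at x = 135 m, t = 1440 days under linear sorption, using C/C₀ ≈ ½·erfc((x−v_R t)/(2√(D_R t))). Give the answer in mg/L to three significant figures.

Retardation factor R = 1 + ρ_b·K_d/n = 1 + 1.56 × 0.11/0.40 = 1.429.
Sorption retards both mechanisms: v_R = v/R = 0.1036 m/day, D_R = D/R = 0.06207 m²/day.
v_R·t = 0.1036 × 1440 = 149.184 m; 2√(D_R t) = 18.91 m; argument = (135 − 149.184)/18.91 = -0.7501.
C = C₀ × ½·erfc(-0.7501) = 22.0 × 0.8556 = 18.8 mg/L.

18.8 mg/L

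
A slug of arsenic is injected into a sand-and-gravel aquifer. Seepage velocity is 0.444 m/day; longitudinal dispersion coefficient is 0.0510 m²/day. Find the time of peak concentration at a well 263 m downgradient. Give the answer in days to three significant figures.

592 days

For the 1D instantaneous-source solution, setting ∂C/∂t = 0 at fixed x gives v²t² + 2Dt − x² = 0, so t = (√(D² + v²x²) − D)/v².
√(D² + v²x²) = √(0.0510² + 0.444² × 263²) = 116.8; v² = 0.197136.
t = (116.8 − 0.0510)/0.197136 = 592 days (vs. the pure-advection estimate x/v = 592 d).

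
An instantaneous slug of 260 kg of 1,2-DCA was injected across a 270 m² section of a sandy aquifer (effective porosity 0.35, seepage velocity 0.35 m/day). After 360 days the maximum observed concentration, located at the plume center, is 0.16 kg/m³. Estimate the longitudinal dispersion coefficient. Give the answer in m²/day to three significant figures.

0.0654 m²/day

At the plume center C_max = M/(n_e·A·√(4πDt)), so D = M²/(4πt·(n_e·A·C_max)²).
n_e·A·C_max = 0.35 × 270 × 0.16 = 15.12 kg/m.
D = 260²/(4π × 360 × 15.12²) = 0.0654 m²/day.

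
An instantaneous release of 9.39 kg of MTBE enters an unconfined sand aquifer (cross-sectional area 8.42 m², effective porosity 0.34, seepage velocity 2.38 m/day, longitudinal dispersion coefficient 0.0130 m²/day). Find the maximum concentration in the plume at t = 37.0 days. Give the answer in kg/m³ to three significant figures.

1.33 kg/m³

The peak of an instantaneous 1D plume sits at x = vt; there the Gaussian factor is 1 and C_max = M/(n_e·A·√(4πDt)), where n_e·A is the pore area the mass is dissolved in.
√(4πDt) = √(4π × 0.0130 × 37.0) = 2.459 m, so C_max = 9.39/(0.34 × 8.42 × 2.459) = 1.33 kg/m³.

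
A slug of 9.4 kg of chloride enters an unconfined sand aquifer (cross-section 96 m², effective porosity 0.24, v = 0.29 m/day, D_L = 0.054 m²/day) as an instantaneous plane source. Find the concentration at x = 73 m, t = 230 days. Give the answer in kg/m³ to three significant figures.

For an instantaneous plane source, C(x,t) = M/(n_e·A·√(4πDt)) · exp(−(x−vt)²/(4Dt)), with n_e·A the pore (flow) area.
Plume center vt = 0.29 × 230 = 66.7 m, so the well at 73 m is 6.3 m downgradient of the peak.
√(4πDt) = 12.49 m, giving peak height M/(n_e·A·√(4πDt)) = 9.4/(0.24 × 96 × 12.49) = 0.03267 kg/m³.
(x−vt)²/(4Dt) = (6.3)²/(4 × 0.054 × 230) = 0.7989; exp(−0.7989) = 0.4498.
C = 0.03267 × 0.4498 = 0.0147 kg/m³.

0.0147 kg/m³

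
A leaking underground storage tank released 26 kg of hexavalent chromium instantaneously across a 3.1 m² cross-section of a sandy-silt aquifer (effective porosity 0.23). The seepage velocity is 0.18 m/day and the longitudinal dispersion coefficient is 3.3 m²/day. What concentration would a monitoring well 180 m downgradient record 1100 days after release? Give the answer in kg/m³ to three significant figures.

0.167 kg/m³

For an instantaneous plane source, C(x,t) = M/(n_e·A·√(4πDt)) · exp(−(x−vt)²/(4Dt)), with n_e·A the pore (flow) area.
Plume center vt = 0.18 × 1100 = 198 m, so the well at 180 m is 18 m upgradient of the peak.
√(4πDt) = 213.6 m, giving peak height M/(n_e·A·√(4πDt)) = 26/(0.23 × 3.1 × 213.6) = 0.1707 kg/m³.
(x−vt)²/(4Dt) = (-18)²/(4 × 3.3 × 1100) = 0.02231; exp(−0.02231) = 0.9779.
C = 0.1707 × 0.9779 = 0.167 kg/m³.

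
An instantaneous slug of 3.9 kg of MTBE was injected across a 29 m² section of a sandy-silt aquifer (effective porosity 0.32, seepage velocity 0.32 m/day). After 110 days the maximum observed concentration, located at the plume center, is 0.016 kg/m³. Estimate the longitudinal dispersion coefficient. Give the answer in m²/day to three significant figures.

0.499 m²/day

At the plume center C_max = M/(n_e·A·√(4πDt)), so D = M²/(4πt·(n_e·A·C_max)²).
n_e·A·C_max = 0.32 × 29 × 0.016 = 0.1485 kg/m.
D = 3.9²/(4π × 110 × 0.1485²) = 0.499 m²/day.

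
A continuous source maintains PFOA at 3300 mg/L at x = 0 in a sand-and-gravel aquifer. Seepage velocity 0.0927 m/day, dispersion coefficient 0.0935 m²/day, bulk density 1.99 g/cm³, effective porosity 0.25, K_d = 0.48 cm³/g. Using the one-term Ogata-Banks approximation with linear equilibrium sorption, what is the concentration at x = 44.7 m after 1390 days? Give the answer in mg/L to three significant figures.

Retardation factor R = 1 + ρ_b·K_d/n = 1 + 1.99 × 0.48/0.25 = 4.821.
Sorption retards both mechanisms: v_R = v/R = 0.01923 m/day, D_R = D/R = 0.01939 m²/day.
v_R·t = 0.01923 × 1390 = 26.7297 m; 2√(D_R t) = 10.38 m; argument = (44.7 − 26.7297)/10.38 = 1.731.
C = C₀ × ½·erfc(1.731) = 3300 × 0.007183 = 23.7 mg/L.

23.7 mg/L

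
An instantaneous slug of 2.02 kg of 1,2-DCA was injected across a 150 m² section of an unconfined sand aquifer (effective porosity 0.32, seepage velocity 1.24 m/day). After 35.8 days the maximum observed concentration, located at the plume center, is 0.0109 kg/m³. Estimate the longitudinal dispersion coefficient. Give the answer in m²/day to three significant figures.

At the plume center C_max = M/(n_e·A·√(4πDt)), so D = M²/(4πt·(n_e·A·C_max)²).
n_e·A·C_max = 0.32 × 150 × 0.0109 = 0.5232 kg/m.
D = 2.02²/(4π × 35.8 × 0.5232²) = 0.0331 m²/day.

0.0331 m²/day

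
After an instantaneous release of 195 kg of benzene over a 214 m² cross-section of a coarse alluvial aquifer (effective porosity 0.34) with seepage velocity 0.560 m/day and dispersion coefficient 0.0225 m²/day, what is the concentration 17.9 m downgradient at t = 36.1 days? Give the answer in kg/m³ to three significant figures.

0.161 kg/m³

For an instantaneous plane source, C(x,t) = M/(n_e·A·√(4πDt)) · exp(−(x−vt)²/(4Dt)), with n_e·A the pore (flow) area.
Plume center vt = 0.560 × 36.1 = 20.216 m, so the well at 17.9 m is 2.316 m upgradient of the peak.
√(4πDt) = 3.195 m, giving peak height M/(n_e·A·√(4πDt)) = 195/(0.34 × 214 × 3.195) = 0.8388 kg/m³.
(x−vt)²/(4Dt) = (-2.316)²/(4 × 0.0225 × 36.1) = 1.651; exp(−1.651) = 0.1919.
C = 0.8388 × 0.1919 = 0.161 kg/m³.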